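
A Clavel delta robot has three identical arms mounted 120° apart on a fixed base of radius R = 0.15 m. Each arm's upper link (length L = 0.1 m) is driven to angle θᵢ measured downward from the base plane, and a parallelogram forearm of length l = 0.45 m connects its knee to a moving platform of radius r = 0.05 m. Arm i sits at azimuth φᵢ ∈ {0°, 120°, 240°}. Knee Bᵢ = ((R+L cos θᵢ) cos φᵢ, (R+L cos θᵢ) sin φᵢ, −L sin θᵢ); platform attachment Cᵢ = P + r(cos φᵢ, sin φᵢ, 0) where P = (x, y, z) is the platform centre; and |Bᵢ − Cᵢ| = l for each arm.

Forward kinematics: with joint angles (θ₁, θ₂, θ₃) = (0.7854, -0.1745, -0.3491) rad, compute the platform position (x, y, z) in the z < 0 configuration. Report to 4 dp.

(-0.1486, -0.0188, -0.3872)

centre 1 = (0.1707·cos0.0°, 0.1707·sin0.0°, -0.0707) = (0.1707, 0.0000, -0.0707)
centre 2 = (0.1985·cos120.0°, 0.1985·sin120.0°, 0.0174) = (-0.0992, 0.1719, 0.0174)
centre 3 = (0.1940·cos240.0°, 0.1940·sin240.0°, 0.0342) = (-0.0970, -0.1680, 0.0342)
eliminate P² terms by subtracting sphere 1 from 2 and 3
linear system: -0.5399x+0.3438y = 0.0056−0.1761z; -0.5354x+-0.3360y = 0.0047−0.2098z
det = 0.3654;  x = -0.0095+0.3593z,  y = 0.0013+0.0519z
sphere 1 gives Az²+Bz+C=0 with A=1.1318, B=0.0121, C=-0.1650;  B²−4AC=0.7473;  roots -0.3872, 0.3766;  negative root z = -0.3872
x = -0.1486, y = -0.0188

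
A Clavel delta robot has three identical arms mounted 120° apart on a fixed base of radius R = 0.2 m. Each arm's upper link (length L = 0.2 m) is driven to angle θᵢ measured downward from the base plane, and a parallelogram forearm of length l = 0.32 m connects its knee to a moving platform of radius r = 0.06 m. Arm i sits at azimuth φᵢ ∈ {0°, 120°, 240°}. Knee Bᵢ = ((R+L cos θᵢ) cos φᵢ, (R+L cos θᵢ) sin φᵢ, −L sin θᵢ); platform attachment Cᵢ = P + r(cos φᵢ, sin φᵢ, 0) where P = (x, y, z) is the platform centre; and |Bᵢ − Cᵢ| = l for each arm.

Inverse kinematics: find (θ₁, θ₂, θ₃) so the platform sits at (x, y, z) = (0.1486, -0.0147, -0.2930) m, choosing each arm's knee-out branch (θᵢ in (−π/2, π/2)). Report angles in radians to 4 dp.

θ₁ = 0.1745, θ₂ = 1.3091, θ₃ = 1.2220

φ1=0.0° → target in arm frame (0.1486, -0.0147)
  e−x'=-0.0086;  (l²−L²−(e−x')²−y'²−z²)/2L = -0.0593
  θ1 = atan2(B,A) + arccos(C/0.2931) = 0.1745
arm 2 (φ=120.0°): x'=-0.0870, y'=-0.1213
  e−x'=0.2270;  (l²−L²−(e−x')²−y'²−z²)/2L = -0.2243
  γ=atan2(-0.2930,0.2270)=-0.9116;  ψ=arccos(-0.6051)=2.2207;  θ2=γ+ψ≈1.3091
rotate P by −φ3: (-0.0616, 0.1360, -0.2930)
  A=0.2016, B=-0.2930, C=(l²−L²−A²−y'²−z²)/(2L)=-0.2065
  √(A²+B²)=0.3556;  θ3 = -0.9682+2.1902 ≈ 1.2220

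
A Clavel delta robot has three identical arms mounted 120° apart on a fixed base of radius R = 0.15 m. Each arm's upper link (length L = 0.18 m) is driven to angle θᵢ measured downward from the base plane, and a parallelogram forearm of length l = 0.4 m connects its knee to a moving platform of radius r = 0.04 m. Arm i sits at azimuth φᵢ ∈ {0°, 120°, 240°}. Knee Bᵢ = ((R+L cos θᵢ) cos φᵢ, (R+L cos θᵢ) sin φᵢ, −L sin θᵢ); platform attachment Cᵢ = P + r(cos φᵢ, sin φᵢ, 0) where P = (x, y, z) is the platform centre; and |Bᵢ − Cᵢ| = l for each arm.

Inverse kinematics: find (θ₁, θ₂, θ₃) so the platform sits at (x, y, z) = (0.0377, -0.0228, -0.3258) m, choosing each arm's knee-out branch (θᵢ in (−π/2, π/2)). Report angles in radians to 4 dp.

φ1=0.0° → target in arm frame (0.0377, -0.0228)
  A=0.0723, B=-0.3258, C=(l²−L²−A²−y'²−z²)/(2L)=0.0436
  γ=atan2(-0.3258,0.0723)=-1.3524;  ψ=arccos(0.1307)=1.4397;  θ1=γ+ψ≈0.0873
rotate P by −φ2: (-0.0386, -0.0212, -0.3258)
  A cos θ + B sin θ = C:  0.1486·cos θ + -0.3258·sin θ = -0.0030
  θ2 = atan2(B,A) + arccos(C/0.3581) = 0.4363
rotate P by −φ3: (0.0009, 0.0440, -0.3258)
  A=0.1091, B=-0.3258, C=(l²−L²−A²−y'²−z²)/(2L)=0.0211
  γ=atan2(-0.3258,0.1091)=-1.2477;  ψ=arccos(0.0615)=1.5092;  θ3=γ+ψ≈0.2616

θ₁ = 0.0873, θ₂ = 0.4363, θ₃ = 0.2616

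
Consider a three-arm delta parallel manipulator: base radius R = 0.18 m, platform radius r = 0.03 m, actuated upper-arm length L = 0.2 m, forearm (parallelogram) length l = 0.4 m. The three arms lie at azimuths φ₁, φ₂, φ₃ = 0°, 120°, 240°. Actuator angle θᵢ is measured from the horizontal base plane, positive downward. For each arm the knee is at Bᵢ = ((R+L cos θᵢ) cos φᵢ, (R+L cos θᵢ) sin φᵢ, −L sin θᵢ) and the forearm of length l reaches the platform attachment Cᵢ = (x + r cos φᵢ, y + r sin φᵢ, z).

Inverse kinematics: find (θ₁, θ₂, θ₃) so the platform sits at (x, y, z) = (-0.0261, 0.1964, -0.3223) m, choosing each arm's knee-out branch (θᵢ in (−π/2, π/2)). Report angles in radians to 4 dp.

rotate P by −φ1: (-0.0261, 0.1964, -0.3223)
  A=0.1761, B=-0.3223, C=(l²−L²−A²−y'²−z²)/(2L)=-0.1337
  √(A²+B²)=0.3673;  θ1 = -1.0707+1.9433 ≈ 0.8725
rotate P by −φ2: (0.1831, -0.0756, -0.3223)
  A=-0.0331, B=-0.3223, C=(l²−L²−A²−y'²−z²)/(2L)=0.0233
  θ2 = atan2(B,A) + arccos(C/0.3240) = -0.1744
arm 3 (φ=240.0°): x'=-0.1570, y'=-0.1208
  A=0.3070, B=-0.3223, C=(l²−L²−A²−y'²−z²)/(2L)=-0.2319
  √(A²+B²)=0.4451;  θ3 = -0.8096+2.1187 ≈ 1.3090

θ₁ = 0.8725, θ₂ = -0.1744, θ₃ = 1.3090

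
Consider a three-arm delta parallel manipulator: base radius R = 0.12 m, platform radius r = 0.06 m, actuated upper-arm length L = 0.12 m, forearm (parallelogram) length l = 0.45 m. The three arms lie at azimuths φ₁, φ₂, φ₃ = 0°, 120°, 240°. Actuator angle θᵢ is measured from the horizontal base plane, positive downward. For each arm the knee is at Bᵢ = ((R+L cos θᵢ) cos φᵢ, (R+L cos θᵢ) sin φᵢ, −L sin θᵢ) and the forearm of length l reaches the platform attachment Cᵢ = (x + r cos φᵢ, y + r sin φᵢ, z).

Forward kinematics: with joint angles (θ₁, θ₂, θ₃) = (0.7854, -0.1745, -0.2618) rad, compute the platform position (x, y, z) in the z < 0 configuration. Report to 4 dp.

φ1=0.0°: virtual centre (0.1449, 0.0000, -0.0849), radius l
arm 2 at φ=120.0°: ρ2 = 0.1782;  S2 = (-0.0891, 0.1543, 0.0208)
arm 3 at φ=240.0°: ρ3 = 0.1759;  S3 = (-0.0880, -0.1523, 0.0311)
eliminate P² terms by subtracting sphere 1 from 2 and 3
[-0.4679 0.3086 0.2114]·P = 0.0040;  [-0.4656 -0.3047 0.2318]·P = 0.0037
det = 0.2863;  x = -0.0083+0.4749z,  y = 0.0004+0.0351z
into |P−S₁|² = l²: 1.2268z² + 0.0243z + -0.1719 = 0;  Δ = 0.8439;  z = -0.3843 or 0.3645 → z<0 root = -0.3843
x = -0.1908, y = -0.0131

(-0.1908, -0.0131, -0.3843)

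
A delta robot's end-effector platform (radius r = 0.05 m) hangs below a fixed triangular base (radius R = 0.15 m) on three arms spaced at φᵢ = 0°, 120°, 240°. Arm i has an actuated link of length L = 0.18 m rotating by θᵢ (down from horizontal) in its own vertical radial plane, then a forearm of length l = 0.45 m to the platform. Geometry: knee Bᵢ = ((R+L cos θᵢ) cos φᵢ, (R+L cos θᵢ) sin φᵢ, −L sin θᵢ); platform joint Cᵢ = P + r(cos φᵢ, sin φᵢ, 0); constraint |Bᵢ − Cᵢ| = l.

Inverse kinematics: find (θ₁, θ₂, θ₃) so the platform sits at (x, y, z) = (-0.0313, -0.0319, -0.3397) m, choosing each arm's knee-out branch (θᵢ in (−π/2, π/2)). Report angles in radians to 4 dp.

θ₁ = 0.0871, θ₂ = 0.0000, θ₃ = -0.2617

arm 1 (φ=0.0°): x'=-0.0313, y'=-0.0319
  e−x'=0.1313;  (l²−L²−(e−x')²−y'²−z²)/2L = 0.1012
  γ=atan2(-0.3397,0.1313)=-1.2020;  ψ=arccos(0.2780)=1.2891;  θ1=γ+ψ≈0.0871
rotate P by −φ2: (-0.0120, 0.0431, -0.3397)
  e−x'=0.1120;  (l²−L²−(e−x')²−y'²−z²)/2L = 0.1120
  √(A²+B²)=0.3577;  θ2 = -1.2524+1.2524 ≈ 0.0000
φ3=240.0° → target in arm frame (0.0433, -0.0112)
  A cos θ + B sin θ = C:  0.0567·cos θ + -0.3397·sin θ = 0.1427
  θ3 = atan2(B,A) + arccos(C/0.3444) = -0.2617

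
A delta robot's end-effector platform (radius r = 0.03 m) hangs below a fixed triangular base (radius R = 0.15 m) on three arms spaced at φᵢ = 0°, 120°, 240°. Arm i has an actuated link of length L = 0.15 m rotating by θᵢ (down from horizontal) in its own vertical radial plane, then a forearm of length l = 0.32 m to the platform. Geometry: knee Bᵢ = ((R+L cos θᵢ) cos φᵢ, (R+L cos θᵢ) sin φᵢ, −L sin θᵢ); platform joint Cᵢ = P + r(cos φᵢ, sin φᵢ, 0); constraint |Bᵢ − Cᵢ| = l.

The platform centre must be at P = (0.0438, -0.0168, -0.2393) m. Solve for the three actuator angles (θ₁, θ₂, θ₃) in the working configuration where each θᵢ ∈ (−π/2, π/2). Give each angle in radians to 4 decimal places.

rotate P by −φ1: (0.0438, -0.0168, -0.2393)
  A=0.0762, B=-0.2393, C=(l²−L²−A²−y'²−z²)/(2L)=0.0552
  √(A²+B²)=0.2511;  θ1 = -1.2625+1.3494 ≈ 0.0868
rotate P by −φ2: (-0.0364, -0.0295, -0.2393)
  e−x'=0.1564;  (l²−L²−(e−x')²−y'²−z²)/2L = -0.0090
  γ=atan2(-0.2393,0.1564)=-0.9918;  ψ=arccos(-0.0316)=1.6024;  θ2=γ+ψ≈0.6107
φ3=240.0° → target in arm frame (-0.0074, 0.0463)
  e−x'=0.1274;  (l²−L²−(e−x')²−y'²−z²)/2L = 0.0142
  θ3 = atan2(B,A) + arccos(C/0.2711) = 0.4365

θ₁ = 0.0868, θ₂ = 0.6107, θ₃ = 0.4365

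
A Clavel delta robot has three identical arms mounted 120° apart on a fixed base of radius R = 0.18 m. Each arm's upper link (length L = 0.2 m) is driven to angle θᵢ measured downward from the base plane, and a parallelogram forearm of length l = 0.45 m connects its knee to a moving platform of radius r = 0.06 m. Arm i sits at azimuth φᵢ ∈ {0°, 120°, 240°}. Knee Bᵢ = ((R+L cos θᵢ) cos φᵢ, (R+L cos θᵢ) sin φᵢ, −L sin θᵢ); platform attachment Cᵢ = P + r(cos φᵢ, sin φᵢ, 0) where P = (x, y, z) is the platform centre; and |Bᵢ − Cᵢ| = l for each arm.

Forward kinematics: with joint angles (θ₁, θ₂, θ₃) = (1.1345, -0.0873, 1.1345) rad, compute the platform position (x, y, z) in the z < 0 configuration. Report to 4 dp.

(-0.1163, 0.2014, -0.4241)

arm 1 at φ=0.0°: (R−r)+L cos θ1 = 0.2045;  O1 = (0.2045, 0.0000, -0.1813)
O2 = (0.3192·cos120.0°, 0.3192·sin120.0°, 0.0174) = (-0.1596, 0.2765, 0.0174)
φ3=240.0°: virtual centre (-0.1023, -0.1771, -0.1813), radius l
|O₂|²−|O₁|² = 0.0275;  |O₃|²−|O₁|² = 0.0000
[-0.7283 0.5529 0.3974]·P = 0.0275;  [-0.6136 -0.3542 0.0000]·P = 0.0000
det = 0.5972;  x = -0.0163+0.2357z,  y = 0.0283+-0.4083z
into |P−O₁|² = l²: 1.2222z² + 0.2353z + -0.1201 = 0;  Δ = 0.6424;  z = -0.4241 or 0.2316 → z<0 root = -0.4241
x = -0.1163, y = 0.2014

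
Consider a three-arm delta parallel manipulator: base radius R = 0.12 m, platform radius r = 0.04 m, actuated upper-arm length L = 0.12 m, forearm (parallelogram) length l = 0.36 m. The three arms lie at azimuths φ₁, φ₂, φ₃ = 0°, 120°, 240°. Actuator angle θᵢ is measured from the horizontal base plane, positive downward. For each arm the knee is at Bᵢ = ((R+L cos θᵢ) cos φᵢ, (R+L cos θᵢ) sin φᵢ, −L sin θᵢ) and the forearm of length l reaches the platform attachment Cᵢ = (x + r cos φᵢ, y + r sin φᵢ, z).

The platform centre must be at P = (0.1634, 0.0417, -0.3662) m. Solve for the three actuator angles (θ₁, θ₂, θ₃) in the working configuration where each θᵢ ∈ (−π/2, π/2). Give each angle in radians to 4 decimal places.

θ₁ = 0.0872, θ₂ = 1.0471, θ₃ = 1.3088

arm 1 (φ=0.0°): x'=0.1634, y'=0.0417
  e−x'=-0.0834;  (l²−L²−(e−x')²−y'²−z²)/2L = -0.1150
  θ1 = atan2(B,A) + arccos(C/0.3756) = 0.0872
φ2=120.0° → target in arm frame (-0.0456, -0.1624)
  A cos θ + B sin θ = C:  0.1256·cos θ + -0.3662·sin θ = -0.2543
  √(A²+B²)=0.3871;  θ2 = -1.2404+2.2875 ≈ 1.0471
arm 3 (φ=240.0°): x'=-0.1178, y'=0.1207
  e−x'=0.1978;  (l²−L²−(e−x')²−y'²−z²)/2L = -0.3025
  √(A²+B²)=0.4162;  θ3 = -1.0755+2.3843 ≈ 1.3088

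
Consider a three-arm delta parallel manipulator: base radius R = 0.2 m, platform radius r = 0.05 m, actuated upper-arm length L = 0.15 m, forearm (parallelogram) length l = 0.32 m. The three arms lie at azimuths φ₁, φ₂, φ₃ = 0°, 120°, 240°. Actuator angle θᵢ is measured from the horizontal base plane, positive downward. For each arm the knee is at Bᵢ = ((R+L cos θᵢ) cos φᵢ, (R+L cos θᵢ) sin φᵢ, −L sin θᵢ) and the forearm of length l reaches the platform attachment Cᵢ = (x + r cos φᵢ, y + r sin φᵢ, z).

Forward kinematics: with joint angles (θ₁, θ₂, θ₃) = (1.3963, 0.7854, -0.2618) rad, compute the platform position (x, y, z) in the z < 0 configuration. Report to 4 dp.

(-0.1252, -0.0754, -0.2248)

φ1=0.0°: virtual centre (0.1760, 0.0000, -0.1477), radius l
S2 = (0.2561·cos120.0°, 0.2561·sin120.0°, -0.1061) = (-0.1280, 0.2218, -0.1061)
S3 = (0.2949·cos240.0°, 0.2949·sin240.0°, 0.0388) = (-0.1474, -0.2554, 0.0388)
subtract pairs → two planes through P
linear system: -0.6081x+0.4435y = 0.0240−0.0833z; -0.6470x+-0.5108y = 0.0357−0.3731z
det = 0.5976;  x = -0.0470+0.3481z,  y = -0.0103+0.2895z
into |P−S₁|² = l²: 1.2050z² + 0.1342z + -0.0307 = 0;  Δ = 0.1661;  z = -0.2248 or 0.1134 → z<0 root = -0.2248
x = -0.1252, y = -0.0754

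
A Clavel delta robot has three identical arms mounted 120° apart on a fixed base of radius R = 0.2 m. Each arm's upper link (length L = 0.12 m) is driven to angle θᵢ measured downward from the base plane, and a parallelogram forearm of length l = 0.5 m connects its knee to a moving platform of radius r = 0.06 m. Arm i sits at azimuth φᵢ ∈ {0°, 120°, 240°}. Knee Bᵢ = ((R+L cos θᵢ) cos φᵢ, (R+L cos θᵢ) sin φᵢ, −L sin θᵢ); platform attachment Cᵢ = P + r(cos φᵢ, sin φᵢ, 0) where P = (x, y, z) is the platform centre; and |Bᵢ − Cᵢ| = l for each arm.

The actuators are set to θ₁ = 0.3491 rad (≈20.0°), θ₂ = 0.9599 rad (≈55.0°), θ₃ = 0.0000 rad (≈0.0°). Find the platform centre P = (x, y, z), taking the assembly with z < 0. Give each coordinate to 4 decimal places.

arm 1 at φ=0.0°: (R−r)+L cos θ1 = 0.2528;  O1 = (0.2528, 0.0000, -0.0410)
arm 2 at φ=120.0°: (R−r)+L cos θ2 = 0.2088;  O2 = (-0.1044, 0.1809, -0.0983)
φ3=240.0°: virtual centre (-0.1300, -0.2252, 0.0000), radius l
|O₂|²−|O₁|² = -0.0123;  |O₃|²−|O₁|² = 0.0020
linear system: -0.7144x+0.3617y = -0.0123−-0.1145z; -0.7655x+-0.4503y = 0.0020−0.0821z
det = 0.5986;  x = 0.0080+-0.0365z,  y = -0.0181+0.2444z
into |P−O₁|² = l²: 1.0611z² + 0.0911z + -0.1881 = 0;  Δ = 0.8066;  z = -0.4661 or 0.3803 → z<0 root = -0.4661
x = 0.0251, y = -0.1321

(0.0251, -0.1321, -0.4661)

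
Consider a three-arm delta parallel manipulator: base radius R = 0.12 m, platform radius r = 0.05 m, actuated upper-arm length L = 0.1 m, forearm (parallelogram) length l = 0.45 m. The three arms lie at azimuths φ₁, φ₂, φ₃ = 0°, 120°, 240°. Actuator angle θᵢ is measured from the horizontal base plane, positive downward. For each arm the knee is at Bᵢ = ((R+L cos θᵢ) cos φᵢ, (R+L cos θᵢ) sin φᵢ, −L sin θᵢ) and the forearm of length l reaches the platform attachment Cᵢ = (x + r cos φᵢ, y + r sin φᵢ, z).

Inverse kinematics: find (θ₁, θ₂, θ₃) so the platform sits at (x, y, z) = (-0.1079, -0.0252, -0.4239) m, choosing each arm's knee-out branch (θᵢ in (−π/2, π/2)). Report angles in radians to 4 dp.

θ₁ = 0.6108, θ₂ = 0.0876, θ₃ = -0.0873

arm 1 (φ=0.0°): x'=-0.1079, y'=-0.0252
  e−x'=0.1779;  (l²−L²−(e−x')²−y'²−z²)/2L = -0.0974
  γ=atan2(-0.4239,0.1779)=-1.1734;  ψ=arccos(-0.2118)=1.7842;  θ1=γ+ψ≈0.6108
rotate P by −φ2: (0.0321, 0.1060, -0.4239)
  A=0.0379, B=-0.4239, C=(l²−L²−A²−y'²−z²)/(2L)=0.0006
  √(A²+B²)=0.4256;  θ2 = -1.4817+1.5693 ≈ 0.0876
rotate P by −φ3: (0.0758, -0.0808, -0.4239)
  A=-0.0058, B=-0.4239, C=(l²−L²−A²−y'²−z²)/(2L)=0.0312
  √(A²+B²)=0.4239;  θ3 = -1.5844+1.4971 ≈ -0.0873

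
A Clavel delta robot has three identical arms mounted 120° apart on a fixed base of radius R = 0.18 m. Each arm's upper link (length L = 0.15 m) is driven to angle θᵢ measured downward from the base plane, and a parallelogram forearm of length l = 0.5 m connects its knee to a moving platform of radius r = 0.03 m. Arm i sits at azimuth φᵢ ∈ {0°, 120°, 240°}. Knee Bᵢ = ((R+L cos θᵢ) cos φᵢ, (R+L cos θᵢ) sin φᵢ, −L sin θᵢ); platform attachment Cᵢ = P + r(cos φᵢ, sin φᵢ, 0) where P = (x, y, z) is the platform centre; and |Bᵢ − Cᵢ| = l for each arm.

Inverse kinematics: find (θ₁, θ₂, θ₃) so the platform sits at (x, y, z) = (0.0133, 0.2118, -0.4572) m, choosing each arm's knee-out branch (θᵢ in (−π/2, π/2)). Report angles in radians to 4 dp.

arm 1 (φ=0.0°): x'=0.0133, y'=0.2118
  e−x'=0.1367;  (l²−L²−(e−x')²−y'²−z²)/2L = -0.1503
  θ1 = atan2(B,A) + arccos(C/0.4772) = 0.6109
arm 2 (φ=120.0°): x'=0.1768, y'=-0.1174
  A cos θ + B sin θ = C:  -0.0268·cos θ + -0.4572·sin θ = 0.0132
  γ=atan2(-0.4572,-0.0268)=-1.6293;  ψ=arccos(0.0289)=1.5419;  θ2=γ+ψ≈-0.0874
arm 3 (φ=240.0°): x'=-0.1901, y'=-0.0944
  A=0.3401, B=-0.4572, C=(l²−L²−A²−y'²−z²)/(2L)=-0.3536
  √(A²+B²)=0.5698;  θ3 = -0.9313+2.2403 ≈ 1.3091

θ₁ = 0.6109, θ₂ = -0.0874, θ₃ = 1.3091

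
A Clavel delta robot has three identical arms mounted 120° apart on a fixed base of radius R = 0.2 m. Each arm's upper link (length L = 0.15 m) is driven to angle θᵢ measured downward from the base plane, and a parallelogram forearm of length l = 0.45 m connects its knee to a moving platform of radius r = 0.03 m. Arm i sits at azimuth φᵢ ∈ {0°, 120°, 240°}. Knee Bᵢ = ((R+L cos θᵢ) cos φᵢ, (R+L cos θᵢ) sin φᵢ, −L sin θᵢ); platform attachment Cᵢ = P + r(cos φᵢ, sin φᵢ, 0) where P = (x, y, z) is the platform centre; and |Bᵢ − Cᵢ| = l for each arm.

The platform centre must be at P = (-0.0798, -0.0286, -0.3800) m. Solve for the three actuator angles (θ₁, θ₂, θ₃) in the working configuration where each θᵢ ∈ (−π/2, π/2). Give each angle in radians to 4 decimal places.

rotate P by −φ1: (-0.0798, -0.0286, -0.3800)
  A=0.2498, B=-0.3800, C=(l²−L²−A²−y'²−z²)/(2L)=-0.0921
  γ=atan2(-0.3800,0.2498)=-0.9893;  ψ=arccos(-0.2024)=1.7746;  θ1=γ+ψ≈0.7854
arm 2 (φ=120.0°): x'=0.0151, y'=0.0834
  A cos θ + B sin θ = C:  0.1549·cos θ + -0.3800·sin θ = 0.0155
  √(A²+B²)=0.4103;  θ2 = -1.1838+1.5329 ≈ 0.3491
φ3=240.0° → target in arm frame (0.0647, -0.0548)
  A cos θ + B sin θ = C:  0.1053·cos θ + -0.3800·sin θ = 0.0717
  θ3 = atan2(B,A) + arccos(C/0.3943) = 0.0876

θ₁ = 0.7854, θ₂ = 0.3491, θ₃ = 0.0876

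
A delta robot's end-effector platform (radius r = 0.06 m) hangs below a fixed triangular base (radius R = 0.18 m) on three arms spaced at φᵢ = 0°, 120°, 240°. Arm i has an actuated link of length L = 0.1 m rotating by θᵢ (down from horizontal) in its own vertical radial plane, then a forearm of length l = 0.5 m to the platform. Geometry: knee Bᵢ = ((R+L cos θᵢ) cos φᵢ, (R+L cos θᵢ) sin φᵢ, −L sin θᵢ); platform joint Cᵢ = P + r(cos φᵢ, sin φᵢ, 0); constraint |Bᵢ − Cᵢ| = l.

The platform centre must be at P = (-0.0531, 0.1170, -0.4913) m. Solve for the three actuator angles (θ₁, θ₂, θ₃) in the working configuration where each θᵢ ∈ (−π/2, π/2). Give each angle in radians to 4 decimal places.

θ₁ = 0.7857, θ₂ = 0.0002, θ₃ = 0.8726

φ1=0.0° → target in arm frame (-0.0531, 0.1170)
  e−x'=0.1731;  (l²−L²−(e−x')²−y'²−z²)/2L = -0.2251
  γ=atan2(-0.4913,0.1731)=-1.2320;  ψ=arccos(-0.4322)=2.0177;  θ1=γ+ψ≈0.7857
arm 2 (φ=120.0°): x'=0.1279, y'=-0.0125
  e−x'=-0.0079;  (l²−L²−(e−x')²−y'²−z²)/2L = -0.0080
  θ2 = atan2(B,A) + arccos(C/0.4914) = 0.0002
φ3=240.0° → target in arm frame (-0.0748, -0.1045)
  A cos θ + B sin θ = C:  0.1948·cos θ + -0.4913·sin θ = -0.2512
  √(A²+B²)=0.5285;  θ3 = -1.1934+2.0660 ≈ 0.8726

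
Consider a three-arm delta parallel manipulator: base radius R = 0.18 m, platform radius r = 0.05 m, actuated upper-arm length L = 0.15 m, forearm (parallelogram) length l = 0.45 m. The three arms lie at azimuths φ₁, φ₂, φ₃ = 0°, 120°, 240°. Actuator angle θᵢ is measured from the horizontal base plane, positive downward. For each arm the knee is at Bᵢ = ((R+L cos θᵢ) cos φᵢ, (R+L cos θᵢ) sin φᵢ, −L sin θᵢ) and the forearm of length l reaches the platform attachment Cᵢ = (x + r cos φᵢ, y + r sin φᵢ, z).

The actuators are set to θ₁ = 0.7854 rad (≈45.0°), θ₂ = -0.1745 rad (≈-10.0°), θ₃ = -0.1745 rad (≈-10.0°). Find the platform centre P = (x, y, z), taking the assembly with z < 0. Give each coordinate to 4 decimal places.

S1 = (0.2361·cos0.0°, 0.2361·sin0.0°, -0.1061) = (0.2361, 0.0000, -0.1061)
arm 2 at φ=120.0°: e+L cos θ2 = 0.2777;  S2 = (-0.1389, 0.2405, 0.0260)
S3 = (0.2777·cos240.0°, 0.2777·sin240.0°, 0.0260) = (-0.1389, -0.2405, 0.0260)
eliminate P² terms by subtracting sphere 1 from 2 and 3
plane₁₂: -0.7499x+0.4810y+0.2642z = 0.0108
Cramer: x(z) = -0.0144+0.3524z;  y(z) = 0.0000-0.0000z
sphere 1 gives Az²+Bz+C=0 with A=1.1242, B=0.0356, C=-0.1285;  B²−4AC=0.5791;  roots -0.3543, 0.3226;  negative root z = -0.3543
x = -0.1393, y = 0.0000

(-0.1393, 0.0000, -0.3543)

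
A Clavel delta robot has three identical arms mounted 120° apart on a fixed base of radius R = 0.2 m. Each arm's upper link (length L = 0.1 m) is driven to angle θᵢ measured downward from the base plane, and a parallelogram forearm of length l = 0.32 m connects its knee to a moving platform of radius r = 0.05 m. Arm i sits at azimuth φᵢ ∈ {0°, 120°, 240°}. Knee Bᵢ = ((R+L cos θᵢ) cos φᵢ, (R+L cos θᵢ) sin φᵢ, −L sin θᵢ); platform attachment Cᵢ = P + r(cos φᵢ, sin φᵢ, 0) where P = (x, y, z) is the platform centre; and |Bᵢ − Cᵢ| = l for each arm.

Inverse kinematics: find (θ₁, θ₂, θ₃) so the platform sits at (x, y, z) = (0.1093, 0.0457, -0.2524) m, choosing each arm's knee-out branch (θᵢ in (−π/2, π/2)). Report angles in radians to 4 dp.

θ₁ = -0.3498, θ₂ = 0.7856, θ₃ = 1.3089

rotate P by −φ1: (0.1093, 0.0457, -0.2524)
  A cos θ + B sin θ = C:  0.0407·cos θ + -0.2524·sin θ = 0.1247
  θ1 = atan2(B,A) + arccos(C/0.2557) = -0.3498
φ2=120.0° → target in arm frame (-0.0151, -0.1175)
  A cos θ + B sin θ = C:  0.1651·cos θ + -0.2524·sin θ = -0.0618
  √(A²+B²)=0.3016;  θ2 = -0.9916+1.7772 ≈ 0.7856
φ3=240.0° → target in arm frame (-0.0942, 0.0718)
  e−x'=0.2442;  (l²−L²−(e−x')²−y'²−z²)/2L = -0.1805
  √(A²+B²)=0.3512;  θ3 = -0.8019+2.1107 ≈ 1.3089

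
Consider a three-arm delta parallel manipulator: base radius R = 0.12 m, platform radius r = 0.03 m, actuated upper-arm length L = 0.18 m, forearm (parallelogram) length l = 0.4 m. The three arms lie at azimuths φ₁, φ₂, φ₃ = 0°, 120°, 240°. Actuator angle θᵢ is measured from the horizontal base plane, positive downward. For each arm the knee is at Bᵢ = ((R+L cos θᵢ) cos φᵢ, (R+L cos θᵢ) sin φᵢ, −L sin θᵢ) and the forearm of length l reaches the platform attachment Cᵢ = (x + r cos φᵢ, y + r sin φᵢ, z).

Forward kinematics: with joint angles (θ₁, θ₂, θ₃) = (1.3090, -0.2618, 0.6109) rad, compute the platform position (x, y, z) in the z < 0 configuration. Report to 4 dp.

(-0.2158, 0.1116, -0.3266)

φ1=0.0°: virtual centre (0.1366, 0.0000, -0.1739), radius l
φ2=120.0°: virtual centre (-0.1319, 0.2285, 0.0466), radius l
φ3=240.0°: virtual centre (-0.1187, -0.2056, -0.1032), radius l
eliminate P² terms by subtracting sphere 1 from 2 and 3
plane₁₂: -0.5370x+0.4570y+0.4409z = 0.0229
Cramer: x(z) = -0.0390+0.5413z;  y(z) = 0.0043-0.3287z
into |P−S₁|² = l²: 1.4010z² + 0.1548z + -0.0989 = 0;  Δ = 0.5783;  z = -0.3266 or 0.2161 → z<0 root = -0.3266
x = -0.2158, y = 0.1116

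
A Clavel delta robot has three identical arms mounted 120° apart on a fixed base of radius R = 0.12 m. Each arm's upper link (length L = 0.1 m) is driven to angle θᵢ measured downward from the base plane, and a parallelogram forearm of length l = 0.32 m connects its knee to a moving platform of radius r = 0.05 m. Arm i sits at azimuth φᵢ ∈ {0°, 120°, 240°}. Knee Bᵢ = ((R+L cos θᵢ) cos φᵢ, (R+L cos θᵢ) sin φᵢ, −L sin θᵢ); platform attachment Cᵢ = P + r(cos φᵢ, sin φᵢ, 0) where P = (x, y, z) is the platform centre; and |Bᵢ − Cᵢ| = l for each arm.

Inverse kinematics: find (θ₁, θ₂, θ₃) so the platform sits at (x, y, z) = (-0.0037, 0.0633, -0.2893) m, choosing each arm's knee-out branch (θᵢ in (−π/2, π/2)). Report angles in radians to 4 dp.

θ₁ = 0.2617, θ₂ = -0.0876, θ₃ = 0.5236

arm 1 (φ=0.0°): x'=-0.0037, y'=0.0633
  A=0.0737, B=-0.2893, C=(l²−L²−A²−y'²−z²)/(2L)=-0.0037
  γ=atan2(-0.2893,0.0737)=-1.3213;  ψ=arccos(-0.0123)=1.5831;  θ1=γ+ψ≈0.2617
φ2=120.0° → target in arm frame (0.0567, -0.0284)
  e−x'=0.0133;  (l²−L²−(e−x')²−y'²−z²)/2L = 0.0386
  γ=atan2(-0.2893,0.0133)=-1.5248;  ψ=arccos(0.1333)=1.4371;  θ2=γ+ψ≈-0.0876
rotate P by −φ3: (-0.0530, -0.0349, -0.2893)
  A cos θ + B sin θ = C:  0.1230·cos θ + -0.2893·sin θ = -0.0382
  γ=atan2(-0.2893,0.1230)=-1.1689;  ψ=arccos(-0.1214)=1.6925;  θ3=γ+ψ≈0.5236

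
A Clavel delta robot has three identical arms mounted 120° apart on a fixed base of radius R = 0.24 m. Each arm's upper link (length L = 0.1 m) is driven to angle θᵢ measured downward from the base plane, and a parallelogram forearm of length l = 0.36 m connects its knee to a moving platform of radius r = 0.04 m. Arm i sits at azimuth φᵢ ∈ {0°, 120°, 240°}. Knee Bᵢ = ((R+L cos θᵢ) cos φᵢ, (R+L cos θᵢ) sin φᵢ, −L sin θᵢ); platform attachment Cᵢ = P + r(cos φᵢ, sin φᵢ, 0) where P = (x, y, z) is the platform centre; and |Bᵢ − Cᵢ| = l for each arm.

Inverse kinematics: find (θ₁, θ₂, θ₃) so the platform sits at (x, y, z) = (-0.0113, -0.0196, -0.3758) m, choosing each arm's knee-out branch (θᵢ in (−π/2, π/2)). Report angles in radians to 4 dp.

θ₁ = 1.3959, θ₂ = 1.3960, θ₃ = 1.1339

arm 1 (φ=0.0°): x'=-0.0113, y'=-0.0196
  e−x'=0.2113;  (l²−L²−(e−x')²−y'²−z²)/2L = -0.3333
  γ=atan2(-0.3758,0.2113)=-1.0586;  ψ=arccos(-0.7731)=2.4544;  θ1=γ+ψ≈1.3959
φ2=120.0° → target in arm frame (-0.0113, 0.0196)
  A=0.2113, B=-0.3758, C=(l²−L²−A²−y'²−z²)/(2L)=-0.3333
  γ=atan2(-0.3758,0.2113)=-1.0585;  ψ=arccos(-0.7731)=2.4546;  θ2=γ+ψ≈1.3960
φ3=240.0° → target in arm frame (0.0226, 0.0000)
  e−x'=0.1774;  (l²−L²−(e−x')²−y'²−z²)/2L = -0.2654
  γ=atan2(-0.3758,0.1774)=-1.1298;  ψ=arccos(-0.6388)=2.2637;  θ3=γ+ψ≈1.1339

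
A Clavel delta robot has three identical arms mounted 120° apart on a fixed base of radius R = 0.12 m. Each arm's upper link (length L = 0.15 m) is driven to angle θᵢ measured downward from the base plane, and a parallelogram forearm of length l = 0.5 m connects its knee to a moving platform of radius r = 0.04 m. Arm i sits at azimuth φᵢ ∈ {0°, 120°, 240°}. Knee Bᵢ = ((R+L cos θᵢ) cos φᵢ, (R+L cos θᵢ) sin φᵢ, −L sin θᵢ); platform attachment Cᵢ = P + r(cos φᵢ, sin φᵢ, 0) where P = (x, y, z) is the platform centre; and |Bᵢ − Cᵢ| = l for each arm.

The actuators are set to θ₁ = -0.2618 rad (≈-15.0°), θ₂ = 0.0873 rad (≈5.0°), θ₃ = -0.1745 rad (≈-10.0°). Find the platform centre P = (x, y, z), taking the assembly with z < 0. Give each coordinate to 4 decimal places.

(0.0394, -0.0414, -0.4237)

S1 = (0.2249·cos0.0°, 0.2249·sin0.0°, 0.0388) = (0.2249, 0.0000, 0.0388)
S2 = (0.2294·cos120.0°, 0.2294·sin120.0°, -0.0131) = (-0.1147, 0.1987, -0.0131)
S3 = (0.2277·cos240.0°, 0.2277·sin240.0°, 0.0260) = (-0.1139, -0.1972, 0.0260)
|S₂|²−|S₁|² = 0.0007;  |S₃|²−|S₁|² = 0.0005
linear system: -0.6792x+0.3974y = 0.0007−-0.1038z; -0.6775x+-0.3944y = 0.0005−-0.0256z
det = 0.5371;  x = -0.0009+-0.0951z,  y = 0.0003+0.0986z
into |P−S₁|² = l²: 1.0188z² + -0.0346z + -0.1975 = 0;  Δ = 0.8061;  z = -0.4237 or 0.4576 → z<0 root = -0.4237
x = 0.0394, y = -0.0414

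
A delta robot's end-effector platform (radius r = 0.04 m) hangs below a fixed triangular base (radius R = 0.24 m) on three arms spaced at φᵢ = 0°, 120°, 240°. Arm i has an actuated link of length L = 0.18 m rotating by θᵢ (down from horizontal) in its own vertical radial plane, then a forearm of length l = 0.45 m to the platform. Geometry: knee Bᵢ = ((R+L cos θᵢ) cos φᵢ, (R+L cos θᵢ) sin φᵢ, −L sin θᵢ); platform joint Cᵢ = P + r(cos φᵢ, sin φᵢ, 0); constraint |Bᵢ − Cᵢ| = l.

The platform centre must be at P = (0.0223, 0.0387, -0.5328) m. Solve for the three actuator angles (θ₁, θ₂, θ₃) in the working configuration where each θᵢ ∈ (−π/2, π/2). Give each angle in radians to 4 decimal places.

rotate P by −φ1: (0.0223, 0.0387, -0.5328)
  A=0.1777, B=-0.5328, C=(l²−L²−A²−y'²−z²)/(2L)=-0.4079
  θ1 = atan2(B,A) + arccos(C/0.5617) = 1.1348
φ2=120.0° → target in arm frame (0.0224, -0.0387)
  e−x'=0.1776;  (l²−L²−(e−x')²−y'²−z²)/2L = -0.4078
  θ2 = atan2(B,A) + arccos(C/0.5616) = 1.1346
arm 3 (φ=240.0°): x'=-0.0447, y'=0.0000
  A cos θ + B sin θ = C:  0.2447·cos θ + -0.5328·sin θ = -0.4823
  γ=atan2(-0.5328,0.2447)=-1.1403;  ψ=arccos(-0.8227)=2.5369;  θ3=γ+ψ≈1.3966

θ₁ = 1.1348, θ₂ = 1.1346, θ₃ = 1.3966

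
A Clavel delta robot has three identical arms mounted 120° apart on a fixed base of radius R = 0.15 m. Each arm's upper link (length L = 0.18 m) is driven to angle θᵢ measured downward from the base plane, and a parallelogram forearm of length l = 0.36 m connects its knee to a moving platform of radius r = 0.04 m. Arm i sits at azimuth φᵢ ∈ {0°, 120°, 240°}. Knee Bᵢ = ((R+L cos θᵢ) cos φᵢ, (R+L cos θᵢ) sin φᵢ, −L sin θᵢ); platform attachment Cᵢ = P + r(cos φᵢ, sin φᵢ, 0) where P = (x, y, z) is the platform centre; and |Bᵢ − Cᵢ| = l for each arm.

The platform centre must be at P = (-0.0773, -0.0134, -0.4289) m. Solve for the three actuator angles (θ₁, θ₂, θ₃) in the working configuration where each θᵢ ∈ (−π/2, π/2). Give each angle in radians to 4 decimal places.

θ₁ = 1.2216, θ₂ = 0.8725, θ₃ = 0.7853

arm 1 (φ=0.0°): x'=-0.0773, y'=-0.0134
  A=0.1873, B=-0.4289, C=(l²−L²−A²−y'²−z²)/(2L)=-0.3389
  θ1 = atan2(B,A) + arccos(C/0.4680) = 1.2216
arm 2 (φ=120.0°): x'=0.0270, y'=0.0736
  e−x'=0.0830;  (l²−L²−(e−x')²−y'²−z²)/2L = -0.2752
  √(A²+B²)=0.4368;  θ2 = -1.3797+2.2522 ≈ 0.8725
rotate P by −φ3: (0.0503, -0.0602, -0.4289)
  A=0.0597, B=-0.4289, C=(l²−L²−A²−y'²−z²)/(2L)=-0.2610
  θ3 = atan2(B,A) + arccos(C/0.4330) = 0.7853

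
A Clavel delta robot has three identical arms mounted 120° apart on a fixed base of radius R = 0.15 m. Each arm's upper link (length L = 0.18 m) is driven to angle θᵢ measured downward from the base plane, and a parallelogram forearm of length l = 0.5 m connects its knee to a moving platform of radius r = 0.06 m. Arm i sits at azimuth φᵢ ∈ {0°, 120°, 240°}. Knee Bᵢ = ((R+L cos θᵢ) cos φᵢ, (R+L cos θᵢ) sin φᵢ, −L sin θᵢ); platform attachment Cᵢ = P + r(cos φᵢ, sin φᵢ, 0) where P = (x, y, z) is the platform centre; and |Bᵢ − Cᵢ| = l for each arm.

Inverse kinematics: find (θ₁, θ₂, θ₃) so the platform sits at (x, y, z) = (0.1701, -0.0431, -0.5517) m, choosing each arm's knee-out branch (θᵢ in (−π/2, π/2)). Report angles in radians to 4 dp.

θ₁ = 0.3492, θ₂ = 1.1345, θ₃ = 0.9599

φ1=0.0° → target in arm frame (0.1701, -0.0431)
  A cos θ + B sin θ = C:  -0.0801·cos θ + -0.5517·sin θ = -0.2640
  √(A²+B²)=0.5575;  θ1 = -1.7150+2.0642 ≈ 0.3492
φ2=120.0° → target in arm frame (-0.1224, -0.1258)
  e−x'=0.2124;  (l²−L²−(e−x')²−y'²−z²)/2L = -0.4103
  θ2 = atan2(B,A) + arccos(C/0.5912) = 1.1345
φ3=240.0° → target in arm frame (-0.0477, 0.1689)
  e−x'=0.1377;  (l²−L²−(e−x')²−y'²−z²)/2L = -0.3729
  θ3 = atan2(B,A) + arccos(C/0.5686) = 0.9599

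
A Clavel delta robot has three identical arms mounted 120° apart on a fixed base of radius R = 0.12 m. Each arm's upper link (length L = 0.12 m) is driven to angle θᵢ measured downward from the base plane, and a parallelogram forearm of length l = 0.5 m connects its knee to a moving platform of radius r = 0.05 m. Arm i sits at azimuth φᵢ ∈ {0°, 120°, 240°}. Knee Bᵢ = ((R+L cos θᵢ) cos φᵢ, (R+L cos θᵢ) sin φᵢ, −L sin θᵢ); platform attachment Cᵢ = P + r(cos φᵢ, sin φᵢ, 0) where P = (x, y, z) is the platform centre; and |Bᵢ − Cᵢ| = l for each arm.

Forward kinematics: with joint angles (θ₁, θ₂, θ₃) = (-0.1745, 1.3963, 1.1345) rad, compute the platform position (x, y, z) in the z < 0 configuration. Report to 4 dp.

(0.2866, -0.0587, -0.4658)

arm 1 at φ=0.0°: ρ1 = 0.1882;  O1 = (0.1882, 0.0000, 0.0208)
O2 = (0.0908·cos120.0°, 0.0908·sin120.0°, -0.1182) = (-0.0454, 0.0787, -0.1182)
φ3=240.0°: virtual centre (-0.0604, -0.1045, -0.1088), radius l
|O₂|²−|O₁|² = -0.0136;  |O₃|²−|O₁|² = -0.0094
[-0.4672 0.1573 -0.2780]·P = -0.0136;  [-0.4971 -0.2091 -0.2592]·P = -0.0094
Cramer: x(z) = 0.0246-0.5623z;  y(z) = -0.0134+0.0973z
into |P−O₁|² = l²: 1.3257z² + 0.1396z + -0.2226 = 0;  Δ = 1.2001;  z = -0.4658 or 0.3605 → z<0 root = -0.4658
x = 0.2866, y = -0.0587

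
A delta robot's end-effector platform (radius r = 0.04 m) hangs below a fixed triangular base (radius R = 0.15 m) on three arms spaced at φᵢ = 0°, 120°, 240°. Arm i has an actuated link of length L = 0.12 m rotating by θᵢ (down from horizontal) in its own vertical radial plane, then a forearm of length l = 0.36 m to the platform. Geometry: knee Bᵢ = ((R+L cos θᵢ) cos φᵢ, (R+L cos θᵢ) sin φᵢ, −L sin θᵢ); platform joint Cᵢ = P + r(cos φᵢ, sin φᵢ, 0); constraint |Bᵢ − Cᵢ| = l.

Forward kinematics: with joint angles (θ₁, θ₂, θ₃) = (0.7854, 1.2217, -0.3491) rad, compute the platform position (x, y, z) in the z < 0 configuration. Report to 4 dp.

(-0.0314, -0.1677, -0.3091)

arm 1 at φ=0.0°: ρ1 = 0.1949;  O1 = (0.1949, 0.0000, -0.0849)
arm 2 at φ=120.0°: ρ2 = 0.1510;  O2 = (-0.0755, 0.1308, -0.1128)
arm 3 at φ=240.0°: ρ3 = 0.2228;  O3 = (-0.1114, -0.1929, 0.0410)
subtract pairs → two planes through P
plane₁₂: -0.5408x+0.2616y+-0.0558z = -0.0096
Cramer: x(z) = 0.0057+0.1202z;  y(z) = -0.0250+0.4618z
quadratic in z: (1.2277)z²+(0.1011)z+(-0.0860)=0, √Δ=0.6577 → z ∈ {-0.3091, 0.2267}; z = -0.3091 (taking z<0)
x = -0.0314, y = -0.1677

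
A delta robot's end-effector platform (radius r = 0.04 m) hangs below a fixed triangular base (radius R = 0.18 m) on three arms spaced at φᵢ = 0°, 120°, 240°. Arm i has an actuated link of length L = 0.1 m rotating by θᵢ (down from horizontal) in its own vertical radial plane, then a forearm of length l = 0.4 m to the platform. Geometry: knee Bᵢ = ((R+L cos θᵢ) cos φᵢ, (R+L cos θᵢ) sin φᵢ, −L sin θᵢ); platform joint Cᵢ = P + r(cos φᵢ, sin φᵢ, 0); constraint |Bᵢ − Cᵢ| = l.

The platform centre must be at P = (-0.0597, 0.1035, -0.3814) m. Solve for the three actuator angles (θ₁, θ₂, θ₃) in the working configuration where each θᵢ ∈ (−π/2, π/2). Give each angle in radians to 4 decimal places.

arm 1 (φ=0.0°): x'=-0.0597, y'=0.1035
  A=0.1997, B=-0.3814, C=(l²−L²−A²−y'²−z²)/(2L)=-0.2303
  γ=atan2(-0.3814,0.1997)=-1.0884;  ψ=arccos(-0.5349)=2.1352;  θ1=γ+ψ≈1.0468
φ2=120.0° → target in arm frame (0.1195, 0.0000)
  A=0.0205, B=-0.3814, C=(l²−L²−A²−y'²−z²)/(2L)=0.0206
  γ=atan2(-0.3814,0.0205)=-1.5171;  ψ=arccos(0.0538)=1.5169;  θ2=γ+ψ≈-0.0001
φ3=240.0° → target in arm frame (-0.0598, -0.1035)
  e−x'=0.1998;  (l²−L²−(e−x')²−y'²−z²)/2L = -0.2304
  γ=atan2(-0.3814,0.1998)=-1.0883;  ψ=arccos(-0.5351)=2.1355;  θ3=γ+ψ≈1.0472

θ₁ = 1.0468, θ₂ = -0.0001, θ₃ = 1.0472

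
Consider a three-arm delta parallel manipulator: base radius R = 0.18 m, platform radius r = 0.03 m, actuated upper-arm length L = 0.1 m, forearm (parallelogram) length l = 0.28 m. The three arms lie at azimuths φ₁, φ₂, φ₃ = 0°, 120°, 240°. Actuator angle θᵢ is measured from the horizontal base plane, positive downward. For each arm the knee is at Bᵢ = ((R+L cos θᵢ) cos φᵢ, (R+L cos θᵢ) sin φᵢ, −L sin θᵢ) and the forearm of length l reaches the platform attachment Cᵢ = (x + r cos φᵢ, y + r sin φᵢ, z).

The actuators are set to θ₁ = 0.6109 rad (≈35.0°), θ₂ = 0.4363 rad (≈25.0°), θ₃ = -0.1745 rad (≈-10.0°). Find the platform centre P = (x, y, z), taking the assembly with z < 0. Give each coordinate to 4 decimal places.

arm 1 at φ=0.0°: ρ1 = 0.2319;  S1 = (0.2319, 0.0000, -0.0574)
arm 2 at φ=120.0°: ρ2 = 0.2406;  S2 = (-0.1203, 0.2084, -0.0423)
S3 = (0.2485·cos240.0°, 0.2485·sin240.0°, 0.0174) = (-0.1242, -0.2152, 0.0174)
eliminate P² terms by subtracting sphere 1 from 2 and 3
plane₁₂: -0.7045x+0.4168y+0.0302z = 0.0026
det = 0.6001;  x = -0.0053+0.1255z,  y = -0.0027+0.1396z
quadratic in z: (1.0352)z²+(0.0544)z+(-0.0188)=0, √Δ=0.2844 → z ∈ {-0.1637, 0.1111}; z = -0.1637 (taking z<0)
x = -0.0259, y = -0.0256

(-0.0259, -0.0256, -0.1637)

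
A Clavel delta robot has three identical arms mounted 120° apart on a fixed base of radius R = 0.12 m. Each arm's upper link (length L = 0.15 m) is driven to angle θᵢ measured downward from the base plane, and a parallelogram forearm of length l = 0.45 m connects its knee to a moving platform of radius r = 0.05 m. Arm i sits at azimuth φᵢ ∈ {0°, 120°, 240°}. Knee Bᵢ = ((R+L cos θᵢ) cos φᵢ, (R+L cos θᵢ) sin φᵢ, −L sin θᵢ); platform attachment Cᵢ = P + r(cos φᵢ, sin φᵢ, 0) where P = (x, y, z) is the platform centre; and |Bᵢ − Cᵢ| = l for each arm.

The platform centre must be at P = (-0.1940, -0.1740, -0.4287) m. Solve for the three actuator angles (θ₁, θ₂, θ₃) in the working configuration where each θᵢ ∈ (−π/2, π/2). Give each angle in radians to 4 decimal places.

θ₁ = 1.3092, θ₂ = 0.9604, θ₃ = -0.0871

rotate P by −φ1: (-0.1940, -0.1740, -0.4287)
  A=0.2640, B=-0.4287, C=(l²−L²−A²−y'²−z²)/(2L)=-0.3459
  γ=atan2(-0.4287,0.2640)=-1.0188;  ψ=arccos(-0.6869)=2.3281;  θ1=γ+ψ≈1.3092
rotate P by −φ2: (-0.0537, 0.2550, -0.4287)
  e−x'=0.1237;  (l²−L²−(e−x')²−y'²−z²)/2L = -0.2804
  √(A²+B²)=0.4462;  θ2 = -1.2899+2.2503 ≈ 0.9604
arm 3 (φ=240.0°): x'=0.2477, y'=-0.0810
  A cos θ + B sin θ = C:  -0.1777·cos θ + -0.4287·sin θ = -0.1397
  γ=atan2(-0.4287,-0.1777)=-1.9637;  ψ=arccos(-0.3011)=1.8766;  θ3=γ+ψ≈-0.0871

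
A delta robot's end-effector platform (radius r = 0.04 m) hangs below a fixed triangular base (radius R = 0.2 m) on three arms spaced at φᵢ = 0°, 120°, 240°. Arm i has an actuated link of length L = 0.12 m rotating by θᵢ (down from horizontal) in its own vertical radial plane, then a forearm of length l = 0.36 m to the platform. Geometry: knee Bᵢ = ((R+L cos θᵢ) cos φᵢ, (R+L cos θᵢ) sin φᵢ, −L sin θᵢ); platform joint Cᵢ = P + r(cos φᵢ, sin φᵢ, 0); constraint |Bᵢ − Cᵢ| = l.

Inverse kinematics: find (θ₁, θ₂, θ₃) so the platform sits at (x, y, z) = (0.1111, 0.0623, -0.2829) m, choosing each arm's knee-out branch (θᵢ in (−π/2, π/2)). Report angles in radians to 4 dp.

rotate P by −φ1: (0.1111, 0.0623, -0.2829)
  A=0.0489, B=-0.2829, C=(l²−L²−A²−y'²−z²)/(2L)=0.1204
  γ=atan2(-0.2829,0.0489)=-1.3996;  ψ=arccos(0.4194)=1.1381;  θ1=γ+ψ≈-0.2616
φ2=120.0° → target in arm frame (-0.0016, -0.1274)
  A=0.1616, B=-0.2829, C=(l²−L²−A²−y'²−z²)/(2L)=-0.0299
  γ=atan2(-0.2829,0.1616)=-1.0518;  ψ=arccos(-0.0917)=1.6626;  θ2=γ+ψ≈0.6108
φ3=240.0° → target in arm frame (-0.1095, 0.0651)
  A cos θ + B sin θ = C:  0.2695·cos θ + -0.2829·sin θ = -0.1737
  θ3 = atan2(B,A) + arccos(C/0.3907) = 1.2220

θ₁ = -0.2616, θ₂ = 0.6108, θ₃ = 1.2220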